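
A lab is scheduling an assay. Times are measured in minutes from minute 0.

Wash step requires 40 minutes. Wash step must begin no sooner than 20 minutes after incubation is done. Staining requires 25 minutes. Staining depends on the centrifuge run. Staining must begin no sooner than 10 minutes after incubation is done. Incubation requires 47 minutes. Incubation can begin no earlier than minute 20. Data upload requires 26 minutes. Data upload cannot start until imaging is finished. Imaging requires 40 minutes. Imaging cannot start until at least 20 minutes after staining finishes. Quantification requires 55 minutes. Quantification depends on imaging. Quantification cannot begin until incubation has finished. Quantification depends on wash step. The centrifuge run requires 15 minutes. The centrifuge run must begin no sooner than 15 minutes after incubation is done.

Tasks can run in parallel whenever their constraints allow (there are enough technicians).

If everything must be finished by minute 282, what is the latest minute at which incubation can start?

To finish by minute 282, quantification (duration 55) must start no later than minute 227.
Data upload has no dependents, so it just needs to finish by minute 282. Starting by 282 − 26 = minute 256 achieves that.
Imaging must finish in time for quantification (must start by minute 227); data upload (must start by minute 256). The tightest is minute 227, so imaging must start by 227 − 40 = minute 187.
Staining must finish before imaging (must start by minute 187, minus 20-minute gap → minute 167). With a 25-minute duration, staining must start by 167 − 25 = minute 142.
The centrifuge run must finish before staining (must start by minute 142). With a 15-minute duration, the centrifuge run must start by 142 − 15 = minute 127.
Wash step feeds into quantification (must start by minute 227); so wash step must finish by minute 227 and therefore start by minute 187.
Incubation has several dependents: the centrifuge run (must start by minute 127, minus 15-minute gap → minute 112); wash step (must start by minute 187, minus 20-minute gap → minute 167); staining (must start by minute 142, minus 10-minute gap → minute 132); quantification (must start by minute 227). The earliest of those limits is minute 112, so incubation must start by 112 − 47 = minute 65.

65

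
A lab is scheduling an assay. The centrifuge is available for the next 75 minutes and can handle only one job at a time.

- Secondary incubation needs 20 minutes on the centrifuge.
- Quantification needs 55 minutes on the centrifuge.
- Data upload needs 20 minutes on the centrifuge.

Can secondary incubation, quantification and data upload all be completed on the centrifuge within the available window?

Running back to back, the jobs need 20 + 55 + 20 = 95 minutes on the centrifuge.
Since 95 > 75, they cannot all fit.

No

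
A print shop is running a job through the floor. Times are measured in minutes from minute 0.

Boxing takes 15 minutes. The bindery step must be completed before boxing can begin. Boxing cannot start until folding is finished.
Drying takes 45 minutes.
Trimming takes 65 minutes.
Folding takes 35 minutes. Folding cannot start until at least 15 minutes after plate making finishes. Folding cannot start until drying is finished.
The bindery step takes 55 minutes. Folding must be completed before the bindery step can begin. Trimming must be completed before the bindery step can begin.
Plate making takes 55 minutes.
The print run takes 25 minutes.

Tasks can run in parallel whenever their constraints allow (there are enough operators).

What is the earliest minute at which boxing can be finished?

175

Trimming can start immediately at minute 0; it finishes at minute 65.
Drying has no prerequisites, so it starts at minute 0 and finishes at minute 45.
Plate making can start immediately at minute 0; it finishes at minute 55.
For folding: plate making (finishes minute 55, plus 15-minute gap → minute 70); drying (finishes minute 45). Taking the maximum gives a start of minute 70, and it finishes at 70 + 35 = minute 105.
The bindery step cannot start until folding (finishes minute 105); trimming (finishes minute 65). The controlling bound is minute 105, so the bindery step finishes at 105 + 55 = minute 160.
Boxing needs all of the bindery step (finishes minute 160); folding (finishes minute 105). That puts its earliest start at minute 160; it finishes at 160 + 15 = minute 175.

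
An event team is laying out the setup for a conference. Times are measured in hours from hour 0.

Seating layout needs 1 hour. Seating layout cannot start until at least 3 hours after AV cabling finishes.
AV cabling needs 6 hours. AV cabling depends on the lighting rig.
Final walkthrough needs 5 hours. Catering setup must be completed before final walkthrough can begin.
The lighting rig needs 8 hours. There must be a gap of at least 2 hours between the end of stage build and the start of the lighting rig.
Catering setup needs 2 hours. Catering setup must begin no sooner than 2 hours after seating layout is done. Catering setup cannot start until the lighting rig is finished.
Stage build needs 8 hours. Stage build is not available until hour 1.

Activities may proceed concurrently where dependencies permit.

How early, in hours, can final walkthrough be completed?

38

Stage build cannot begin until its own release at hour 1. It runs from hour 1 to 1 + 8 = hour 9.
The lighting rig cannot begin until stage build (finishes hour 9, plus 2-hour gap → hour 11). It runs from hour 11 to 11 + 8 = hour 19.
AV cabling cannot begin until the lighting rig (finishes hour 19). It runs from hour 19 to 19 + 6 = hour 25.
Seating layout waits on AV cabling (finishes hour 25, plus 3-hour gap → hour 28), so it starts at hour 28 and finishes at 28 + 1 = hour 29.
Catering setup needs all of seating layout (finishes hour 29, plus 2-hour gap → hour 31); the lighting rig (finishes hour 19). That puts its earliest start at hour 31; it finishes at 31 + 2 = hour 33.
Final walkthrough cannot begin until catering setup (finishes hour 33). It runs from hour 33 to 33 + 5 = hour 38.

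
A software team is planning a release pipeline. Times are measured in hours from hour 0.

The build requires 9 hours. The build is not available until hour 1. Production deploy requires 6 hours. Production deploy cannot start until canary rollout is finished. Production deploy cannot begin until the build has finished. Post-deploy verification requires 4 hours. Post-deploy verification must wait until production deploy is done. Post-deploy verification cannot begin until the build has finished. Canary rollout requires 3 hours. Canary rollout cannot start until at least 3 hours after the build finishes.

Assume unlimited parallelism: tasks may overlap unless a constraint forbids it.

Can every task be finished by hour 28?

The build cannot begin until its own release at hour 1. It runs from hour 1 to 1 + 9 = hour 10.
Canary rollout cannot begin until the build (finishes hour 10, plus 3-hour gap → hour 13). It runs from hour 13 to 13 + 3 = hour 16.
For production deploy: canary rollout (finishes hour 16); the build (finishes hour 10). Taking the maximum gives a start of hour 16, and it finishes at 16 + 6 = hour 22.
For post-deploy verification: production deploy (finishes hour 22); the build (finishes hour 10). Taking the maximum gives a start of hour 22, and it finishes at 22 + 4 = hour 26.
Every task is finished by hour 26, which is no later than the deadline of 28, so the schedule is feasible.

Yes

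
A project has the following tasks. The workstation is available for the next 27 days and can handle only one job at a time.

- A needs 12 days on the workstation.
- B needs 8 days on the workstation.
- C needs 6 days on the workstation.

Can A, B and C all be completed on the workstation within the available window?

Running back to back, the jobs need 12 + 8 + 6 = 26 days on the workstation.
Since 26 ≤ 27, they fit within the window.

Yes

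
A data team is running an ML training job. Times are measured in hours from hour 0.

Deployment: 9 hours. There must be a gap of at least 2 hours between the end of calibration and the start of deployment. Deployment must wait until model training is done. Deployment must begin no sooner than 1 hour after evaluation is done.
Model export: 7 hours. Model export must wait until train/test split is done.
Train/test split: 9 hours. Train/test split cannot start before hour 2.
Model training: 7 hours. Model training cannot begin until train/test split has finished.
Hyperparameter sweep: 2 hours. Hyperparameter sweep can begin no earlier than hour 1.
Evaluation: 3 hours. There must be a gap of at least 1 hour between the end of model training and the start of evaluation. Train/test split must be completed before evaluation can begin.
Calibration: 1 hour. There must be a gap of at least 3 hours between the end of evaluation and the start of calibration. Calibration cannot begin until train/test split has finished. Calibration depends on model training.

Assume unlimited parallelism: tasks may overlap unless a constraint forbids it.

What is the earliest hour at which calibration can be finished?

After its own release at hour 2, train/test split can start at hour 2 and finishes at hour 11.
After train/test split (finishes hour 11), model training can start at hour 11 and finishes at hour 18.
Evaluation cannot start until model training (finishes hour 18, plus 1-hour gap → hour 19); train/test split (finishes hour 11). The controlling bound is hour 19, so evaluation finishes at 19 + 3 = hour 22.
Calibration cannot start until evaluation (finishes hour 22, plus 3-hour gap → hour 25); train/test split (finishes hour 11); model training (finishes hour 18). The controlling bound is hour 25, so calibration finishes at 25 + 1 = hour 26.

26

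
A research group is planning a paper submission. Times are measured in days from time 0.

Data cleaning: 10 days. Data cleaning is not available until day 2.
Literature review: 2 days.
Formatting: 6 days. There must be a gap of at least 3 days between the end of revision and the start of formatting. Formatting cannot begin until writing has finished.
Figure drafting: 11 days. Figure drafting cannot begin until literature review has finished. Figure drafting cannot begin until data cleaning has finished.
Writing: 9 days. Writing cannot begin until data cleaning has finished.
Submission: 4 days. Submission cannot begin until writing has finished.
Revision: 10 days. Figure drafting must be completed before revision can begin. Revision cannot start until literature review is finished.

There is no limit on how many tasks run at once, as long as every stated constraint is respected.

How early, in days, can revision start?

Data cleaning cannot begin until its own release at day 2. It runs from day 2 to 2 + 10 = day 12.
Literature review has no prerequisites, so it starts at day 0 and finishes at day 2.
Figure drafting has to wait for literature review (finishes day 2); data cleaning (finishes day 12). The latest of these is day 12, so figure drafting runs day 12 to 12 + 11 = day 23.
Revision waits on figure drafting (finishes day 23); literature review (finishes day 2). The latest of these is day 23, which is the earliest revision can start.

23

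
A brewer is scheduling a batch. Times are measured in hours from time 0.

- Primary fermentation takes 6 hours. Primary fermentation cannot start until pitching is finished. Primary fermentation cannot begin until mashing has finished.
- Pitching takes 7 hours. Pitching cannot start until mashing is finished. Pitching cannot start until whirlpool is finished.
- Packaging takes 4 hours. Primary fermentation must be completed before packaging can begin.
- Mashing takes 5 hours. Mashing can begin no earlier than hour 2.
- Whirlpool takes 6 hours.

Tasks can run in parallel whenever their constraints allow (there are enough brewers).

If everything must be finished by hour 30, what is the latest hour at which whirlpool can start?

Packaging must finish by hour 30; it takes 4 hours, so it must start by 30 − 4 = hour 26.
Primary fermentation feeds into packaging (must start by hour 26); so primary fermentation must finish by hour 26 and therefore start by hour 20.
Pitching has to be done before primary fermentation (must start by hour 20). That means finishing by hour 20, i.e. starting by 20 − 7 = hour 13.
Whirlpool has to be done before pitching (must start by hour 13). That means finishing by hour 13, i.e. starting by 13 − 6 = hour 7.

7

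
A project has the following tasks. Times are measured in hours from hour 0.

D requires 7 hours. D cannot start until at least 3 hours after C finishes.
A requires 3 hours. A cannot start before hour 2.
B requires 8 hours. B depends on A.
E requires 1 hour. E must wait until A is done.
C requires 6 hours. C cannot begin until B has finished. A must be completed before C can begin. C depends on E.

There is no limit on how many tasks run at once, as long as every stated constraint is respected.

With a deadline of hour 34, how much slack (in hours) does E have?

12

A waits on its own release at hour 2, so it starts at hour 2 and finishes at 2 + 3 = hour 5.
After A (finishes hour 5), E can start at hour 5 and finishes at hour 6.

Working backward from the deadline:
Nothing follows D; the deadline of hour 34 is its only limit. It must start by 34 − 7 = hour 27.
C feeds into D (must start by hour 27, minus 3-hour gap → hour 24); so C must finish by hour 24 and therefore start by hour 18.
E has to be done before C (must start by hour 18). That means finishing by hour 18, i.e. starting by 18 − 1 = hour 17.
So E can start as early as hour 5 and as late as hour 17, giving 17 − 5 = 12 hours of slack.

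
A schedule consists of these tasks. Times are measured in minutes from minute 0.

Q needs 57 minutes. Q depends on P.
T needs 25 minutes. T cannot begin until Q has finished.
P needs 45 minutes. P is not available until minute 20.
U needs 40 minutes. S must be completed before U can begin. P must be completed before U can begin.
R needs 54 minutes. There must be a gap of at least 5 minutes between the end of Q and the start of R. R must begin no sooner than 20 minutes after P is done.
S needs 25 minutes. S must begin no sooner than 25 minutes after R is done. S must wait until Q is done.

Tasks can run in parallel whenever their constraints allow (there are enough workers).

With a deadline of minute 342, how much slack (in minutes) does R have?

71

After its own release at minute 20, P can start at minute 20 and finishes at minute 65.
After P (finishes minute 65), Q can start at minute 65 and finishes at minute 122.
For R: Q (finishes minute 122, plus 5-minute gap → minute 127); P (finishes minute 65, plus 20-minute gap → minute 85). Taking the maximum gives a start of minute 127, and it finishes at 127 + 54 = minute 181.

Working backward from the deadline:
Nothing follows U; the deadline of minute 342 is its only limit. It must start by 342 − 40 = minute 302.
S must finish before U (must start by minute 302). With a 25-minute duration, S must start by 302 − 25 = minute 277.
R has to be done before S (must start by minute 277, minus 25-minute gap → minute 252). That means finishing by minute 252, i.e. starting by 252 − 54 = minute 198.
So R can start as early as minute 127 and as late as minute 198, giving 198 − 127 = 71 minutes of slack.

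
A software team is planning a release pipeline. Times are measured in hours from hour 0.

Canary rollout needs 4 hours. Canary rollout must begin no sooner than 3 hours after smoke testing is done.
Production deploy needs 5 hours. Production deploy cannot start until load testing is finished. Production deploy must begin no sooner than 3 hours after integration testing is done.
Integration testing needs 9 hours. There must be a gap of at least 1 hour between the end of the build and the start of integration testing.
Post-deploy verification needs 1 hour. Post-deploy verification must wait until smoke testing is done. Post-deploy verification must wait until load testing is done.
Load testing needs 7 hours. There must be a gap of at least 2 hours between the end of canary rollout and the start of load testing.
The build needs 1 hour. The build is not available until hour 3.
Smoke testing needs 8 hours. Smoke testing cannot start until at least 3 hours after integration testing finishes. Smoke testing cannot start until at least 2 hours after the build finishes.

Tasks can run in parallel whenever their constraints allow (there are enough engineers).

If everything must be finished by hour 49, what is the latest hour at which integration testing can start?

Production deploy has no dependents, so it just needs to finish by hour 49. Starting by 49 − 5 = hour 44 achieves that.
Nothing follows post-deploy verification; the deadline of hour 49 is its only limit. It must start by 49 − 1 = hour 48.
Load testing must finish in time for production deploy (must start by hour 44); post-deploy verification (must start by hour 48). The tightest is hour 44, so load testing must start by 44 − 7 = hour 37.
Canary rollout feeds into load testing (must start by hour 37, minus 2-hour gap → hour 35); so canary rollout must finish by hour 35 and therefore start by hour 31.
Smoke testing has several dependents: canary rollout (must start by hour 31, minus 3-hour gap → hour 28); post-deploy verification (must start by hour 48). The earliest of those limits is hour 28, so smoke testing must start by 28 − 8 = hour 20.
Integration testing must finish in time for smoke testing (must start by hour 20, minus 3-hour gap → hour 17); production deploy (must start by hour 44, minus 3-hour gap → hour 41). The tightest is hour 17, so integration testing must start by 17 − 9 = hour 8.

8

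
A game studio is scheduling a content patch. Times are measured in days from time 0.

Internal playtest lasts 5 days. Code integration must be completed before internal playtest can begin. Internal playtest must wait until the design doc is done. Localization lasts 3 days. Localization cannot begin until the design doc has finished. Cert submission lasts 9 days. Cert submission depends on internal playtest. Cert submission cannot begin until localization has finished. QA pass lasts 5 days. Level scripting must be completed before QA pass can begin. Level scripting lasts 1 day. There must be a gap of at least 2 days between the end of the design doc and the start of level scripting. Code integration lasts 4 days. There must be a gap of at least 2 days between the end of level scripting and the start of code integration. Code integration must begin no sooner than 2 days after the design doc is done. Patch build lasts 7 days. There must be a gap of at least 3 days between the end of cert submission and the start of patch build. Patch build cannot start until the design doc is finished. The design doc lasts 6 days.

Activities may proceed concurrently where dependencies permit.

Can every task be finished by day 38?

The design doc has no prerequisites, so it starts at day 0 and finishes at day 6.
Localization cannot begin until the design doc (finishes day 6). It runs from day 6 to 6 + 3 = day 9.
Level scripting cannot begin until the design doc (finishes day 6, plus 2-day gap → day 8). It runs from day 8 to 8 + 1 = day 9.
After level scripting (finishes day 9), QA pass can start at day 9 and finishes at day 14.
Code integration has to wait for level scripting (finishes day 9, plus 2-day gap → day 11); the design doc (finishes day 6, plus 2-day gap → day 8). The latest of these is day 11, so code integration runs day 11 to 11 + 4 = day 15.
Internal playtest has to wait for code integration (finishes day 15); the design doc (finishes day 6). The latest of these is day 15, so internal playtest runs day 15 to 15 + 5 = day 20.
Cert submission needs all of internal playtest (finishes day 20); localization (finishes day 9). That puts its earliest start at day 20; it finishes at 20 + 9 = day 29.
Patch build cannot start until cert submission (finishes day 29, plus 3-day gap → day 32); the design doc (finishes day 6). The controlling bound is day 32, so patch build finishes at 32 + 7 = day 39.
The earliest everything can be done is day 39, which is after the deadline of 38, so it is not possible.

No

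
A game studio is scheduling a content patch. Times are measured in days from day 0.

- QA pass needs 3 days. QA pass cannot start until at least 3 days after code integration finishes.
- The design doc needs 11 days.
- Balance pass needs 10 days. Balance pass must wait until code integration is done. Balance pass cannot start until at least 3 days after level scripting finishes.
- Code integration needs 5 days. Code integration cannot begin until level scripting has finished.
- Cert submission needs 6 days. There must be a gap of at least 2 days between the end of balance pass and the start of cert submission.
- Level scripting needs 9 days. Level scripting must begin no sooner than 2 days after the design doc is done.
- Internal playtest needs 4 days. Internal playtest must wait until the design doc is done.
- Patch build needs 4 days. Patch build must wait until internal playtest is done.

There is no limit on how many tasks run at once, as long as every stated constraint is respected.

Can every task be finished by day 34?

The design doc can start immediately at day 0; it finishes at day 11.
Internal playtest cannot begin until the design doc (finishes day 11). It runs from day 11 to 11 + 4 = day 15.
Patch build waits on internal playtest (finishes day 15), so it starts at day 15 and finishes at 15 + 4 = day 19.
Level scripting waits on the design doc (finishes day 11, plus 2-day gap → day 13), so it starts at day 13 and finishes at 13 + 9 = day 22.
Code integration waits on level scripting (finishes day 22), so it starts at day 22 and finishes at 22 + 5 = day 27.
QA pass waits on code integration (finishes day 27, plus 3-day gap → day 30), so it starts at day 30 and finishes at 30 + 3 = day 33.
Balance pass has to wait for code integration (finishes day 27); level scripting (finishes day 22, plus 3-day gap → day 25). The latest of these is day 27, so balance pass runs day 27 to 27 + 10 = day 37.
Cert submission cannot begin until balance pass (finishes day 37, plus 2-day gap → day 39). It runs from day 39 to 39 + 6 = day 45.
The earliest everything can be done is day 45, which is after the deadline of 34, so it is not possible.

No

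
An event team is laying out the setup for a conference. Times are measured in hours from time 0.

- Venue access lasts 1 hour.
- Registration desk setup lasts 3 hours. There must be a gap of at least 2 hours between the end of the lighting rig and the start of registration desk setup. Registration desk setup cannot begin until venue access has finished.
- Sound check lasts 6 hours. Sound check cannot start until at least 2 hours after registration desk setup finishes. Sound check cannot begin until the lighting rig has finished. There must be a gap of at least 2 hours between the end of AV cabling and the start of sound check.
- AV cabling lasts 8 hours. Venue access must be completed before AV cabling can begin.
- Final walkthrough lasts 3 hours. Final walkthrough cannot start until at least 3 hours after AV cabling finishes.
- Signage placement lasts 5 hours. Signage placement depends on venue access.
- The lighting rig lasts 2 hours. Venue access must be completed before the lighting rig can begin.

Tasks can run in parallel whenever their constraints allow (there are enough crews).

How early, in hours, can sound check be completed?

Venue access has no prerequisites, so it starts at hour 0 and finishes at hour 1.
AV cabling cannot begin until venue access (finishes hour 1). It runs from hour 1 to 1 + 8 = hour 9.
The lighting rig waits on venue access (finishes hour 1), so it starts at hour 1 and finishes at 1 + 2 = hour 3.
Registration desk setup has to wait for the lighting rig (finishes hour 3, plus 2-hour gap → hour 5); venue access (finishes hour 1). The latest of these is hour 5, so registration desk setup runs hour 5 to 5 + 3 = hour 8.
Sound check has to wait for registration desk setup (finishes hour 8, plus 2-hour gap → hour 10); the lighting rig (finishes hour 3); AV cabling (finishes hour 9, plus 2-hour gap → hour 11). The latest of these is hour 11, so sound check runs hour 11 to 11 + 6 = hour 17.

17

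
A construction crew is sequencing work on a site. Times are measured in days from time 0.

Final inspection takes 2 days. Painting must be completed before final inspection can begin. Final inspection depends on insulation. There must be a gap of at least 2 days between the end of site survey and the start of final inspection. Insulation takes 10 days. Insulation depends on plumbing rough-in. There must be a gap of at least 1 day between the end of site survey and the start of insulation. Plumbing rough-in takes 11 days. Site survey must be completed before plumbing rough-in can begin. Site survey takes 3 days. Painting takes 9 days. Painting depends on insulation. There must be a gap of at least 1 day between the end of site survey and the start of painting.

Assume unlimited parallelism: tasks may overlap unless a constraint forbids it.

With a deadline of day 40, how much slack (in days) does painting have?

Site survey can start immediately at day 0; it finishes at day 3.
Plumbing rough-in waits on site survey (finishes day 3), so it starts at day 3 and finishes at 3 + 11 = day 14.
Insulation needs all of plumbing rough-in (finishes day 14); site survey (finishes day 3, plus 1-day gap → day 4). That puts its earliest start at day 14; it finishes at 14 + 10 = day 24.
Painting needs all of insulation (finishes day 24); site survey (finishes day 3, plus 1-day gap → day 4). That puts its earliest start at day 24; it finishes at 24 + 9 = day 33.

Working backward from the deadline:
Nothing follows final inspection; the deadline of day 40 is its only limit. It must start by 40 − 2 = day 38.
Since final inspection (must start by day 38) depends on it, painting must finish by day 38. Backing off its 9-day duration gives a latest start of day 29.
So painting can start as early as day 24 and as late as day 29, giving 29 − 24 = 5 days of slack.

5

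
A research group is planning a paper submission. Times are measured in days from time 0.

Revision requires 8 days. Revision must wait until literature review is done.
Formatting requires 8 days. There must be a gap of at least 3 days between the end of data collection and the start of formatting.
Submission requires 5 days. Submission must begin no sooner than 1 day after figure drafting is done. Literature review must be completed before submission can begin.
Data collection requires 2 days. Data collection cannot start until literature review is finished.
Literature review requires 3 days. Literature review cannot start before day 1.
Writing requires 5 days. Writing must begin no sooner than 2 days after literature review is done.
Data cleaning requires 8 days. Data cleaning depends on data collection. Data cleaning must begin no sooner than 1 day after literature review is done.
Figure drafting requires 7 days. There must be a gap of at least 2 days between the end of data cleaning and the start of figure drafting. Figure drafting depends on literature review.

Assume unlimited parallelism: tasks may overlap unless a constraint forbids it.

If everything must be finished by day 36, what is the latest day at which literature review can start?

8

Submission has no dependents, so it just needs to finish by day 36. Starting by 36 − 5 = day 31 achieves that.
Since submission (must start by day 31, minus 1-day gap → day 30) depends on it, figure drafting must finish by day 30. Backing off its 7-day duration gives a latest start of day 23.
Data cleaning feeds into figure drafting (must start by day 23, minus 2-day gap → day 21); so data cleaning must finish by day 21 and therefore start by day 13.
To finish by day 36, formatting (duration 8) must start no later than day 28.
Data collection has several dependents: data cleaning (must start by day 13); formatting (must start by day 28, minus 3-day gap → day 25). The earliest of those limits is day 13, so data collection must start by 13 − 2 = day 11.
To finish by day 36, writing (duration 5) must start no later than day 31.
Nothing follows revision; the deadline of day 36 is its only limit. It must start by 36 − 8 = day 28.
Literature review must finish in time for data collection (must start by day 11); data cleaning (must start by day 13, minus 1-day gap → day 12); figure drafting (must start by day 23); writing (must start by day 31, minus 2-day gap → day 29); revision (must start by day 28); submission (must start by day 31). The tightest is day 11, so literature review must start by 11 − 3 = day 8.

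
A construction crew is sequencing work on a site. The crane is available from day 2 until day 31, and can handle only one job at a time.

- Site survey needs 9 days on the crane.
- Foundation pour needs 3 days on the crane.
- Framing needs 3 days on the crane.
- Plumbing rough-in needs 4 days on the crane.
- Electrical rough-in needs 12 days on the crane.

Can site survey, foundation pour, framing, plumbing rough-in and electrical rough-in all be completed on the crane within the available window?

The crane window is 31 − 2 = 29 days.
Running back to back, the jobs need 9 + 3 + 3 + 4 + 12 = 31 days on the crane.
Since 31 > 29, they cannot all fit.

No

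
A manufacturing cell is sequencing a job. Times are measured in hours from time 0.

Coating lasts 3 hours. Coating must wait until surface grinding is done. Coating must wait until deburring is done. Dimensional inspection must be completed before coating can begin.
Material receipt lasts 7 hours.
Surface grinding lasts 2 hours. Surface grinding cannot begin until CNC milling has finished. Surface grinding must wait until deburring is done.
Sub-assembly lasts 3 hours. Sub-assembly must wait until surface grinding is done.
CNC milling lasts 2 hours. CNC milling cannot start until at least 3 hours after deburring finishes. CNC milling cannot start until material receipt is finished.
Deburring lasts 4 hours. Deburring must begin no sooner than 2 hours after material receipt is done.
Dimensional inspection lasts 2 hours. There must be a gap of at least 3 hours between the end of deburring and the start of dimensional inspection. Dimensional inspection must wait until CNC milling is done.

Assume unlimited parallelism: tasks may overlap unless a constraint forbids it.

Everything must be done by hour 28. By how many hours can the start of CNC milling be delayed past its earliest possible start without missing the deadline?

5

Nothing blocks material receipt, so it runs from hour 0 to hour 7.
After material receipt (finishes hour 7, plus 2-hour gap → hour 9), deburring can start at hour 9 and finishes at hour 13.
CNC milling has to wait for deburring (finishes hour 13, plus 3-hour gap → hour 16); material receipt (finishes hour 7). The latest of these is hour 16, so CNC milling runs hour 16 to 16 + 2 = hour 18.

Working backward from the deadline:
To finish by hour 28, coating (duration 3) must start no later than hour 25.
Sub-assembly must finish by hour 28; it takes 3 hours, so it must start by 28 − 3 = hour 25.
Surface grinding has several dependents: coating (must start by hour 25); sub-assembly (must start by hour 25). The earliest of those limits is hour 25, so surface grinding must start by 25 − 2 = hour 23.
Dimensional inspection has to be done before coating (must start by hour 25). That means finishing by hour 25, i.e. starting by 25 − 2 = hour 23.
CNC milling feeds surface grinding (must start by hour 23); dimensional inspection (must start by hour 23). Taking the minimum, CNC milling must finish by hour 23 and start by 23 − 2 = hour 21.
So CNC milling can start as early as hour 16 and as late as hour 21, giving 21 − 16 = 5 hours of slack.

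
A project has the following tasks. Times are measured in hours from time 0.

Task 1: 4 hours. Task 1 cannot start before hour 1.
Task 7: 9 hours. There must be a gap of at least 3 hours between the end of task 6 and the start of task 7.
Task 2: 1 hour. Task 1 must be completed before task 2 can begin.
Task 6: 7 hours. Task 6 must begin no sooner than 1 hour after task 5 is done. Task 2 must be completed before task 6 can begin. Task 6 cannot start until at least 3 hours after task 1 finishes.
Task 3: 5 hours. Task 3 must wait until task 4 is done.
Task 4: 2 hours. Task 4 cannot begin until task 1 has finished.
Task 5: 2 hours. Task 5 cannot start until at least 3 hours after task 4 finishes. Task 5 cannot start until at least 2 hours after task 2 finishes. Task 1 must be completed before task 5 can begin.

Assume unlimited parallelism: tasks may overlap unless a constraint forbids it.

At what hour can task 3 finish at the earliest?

12

After its own release at hour 1, task 1 can start at hour 1 and finishes at hour 5.
After task 1 (finishes hour 5), task 4 can start at hour 5 and finishes at hour 7.
Task 3 waits on task 4 (finishes hour 7), so it starts at hour 7 and finishes at 7 + 5 = hour 12.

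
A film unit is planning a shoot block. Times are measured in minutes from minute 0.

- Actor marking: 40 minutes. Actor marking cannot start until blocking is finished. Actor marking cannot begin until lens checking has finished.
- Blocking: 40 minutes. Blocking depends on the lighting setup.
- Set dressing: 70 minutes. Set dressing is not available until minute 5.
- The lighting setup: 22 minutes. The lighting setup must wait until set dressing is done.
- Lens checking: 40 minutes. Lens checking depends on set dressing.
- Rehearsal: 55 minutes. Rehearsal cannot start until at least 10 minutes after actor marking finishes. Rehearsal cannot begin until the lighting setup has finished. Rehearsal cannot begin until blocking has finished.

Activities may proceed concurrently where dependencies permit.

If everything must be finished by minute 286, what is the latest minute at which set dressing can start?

49

Rehearsal must finish by minute 286; it takes 55 minutes, so it must start by 286 − 55 = minute 231.
Actor marking has to be done before rehearsal (must start by minute 231, minus 10-minute gap → minute 221). That means finishing by minute 221, i.e. starting by 221 − 40 = minute 181.
For blocking: actor marking (must start by minute 181); rehearsal (must start by minute 231). The most restrictive is minute 181; with a 40-minute duration, blocking must start by minute 141.
The lighting setup has several dependents: blocking (must start by minute 141); rehearsal (must start by minute 231). The earliest of those limits is minute 141, so the lighting setup must start by 141 − 22 = minute 119.
Since actor marking (must start by minute 181) depends on it, lens checking must finish by minute 181. Backing off its 40-minute duration gives a latest start of minute 141.
For set dressing: the lighting setup (must start by minute 119); lens checking (must start by minute 141). The most restrictive is minute 119; with a 70-minute duration, set dressing must start by minute 49.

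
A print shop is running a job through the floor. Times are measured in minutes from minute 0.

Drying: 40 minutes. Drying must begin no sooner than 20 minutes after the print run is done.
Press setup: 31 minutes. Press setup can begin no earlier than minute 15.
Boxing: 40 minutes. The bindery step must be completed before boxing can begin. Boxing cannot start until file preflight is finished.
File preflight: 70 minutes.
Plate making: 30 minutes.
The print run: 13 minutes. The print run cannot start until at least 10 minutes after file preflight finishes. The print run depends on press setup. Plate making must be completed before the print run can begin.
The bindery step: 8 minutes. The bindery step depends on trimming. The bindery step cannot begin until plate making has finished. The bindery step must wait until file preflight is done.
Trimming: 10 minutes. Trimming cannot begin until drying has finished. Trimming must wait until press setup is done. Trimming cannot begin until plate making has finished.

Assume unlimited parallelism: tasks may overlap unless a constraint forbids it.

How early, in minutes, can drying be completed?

Press setup waits on its own release at minute 15, so it starts at minute 15 and finishes at 15 + 31 = minute 46.
Nothing blocks plate making, so it runs from minute 0 to minute 30.
File preflight can start immediately at minute 0; it finishes at minute 70.
The print run cannot start until file preflight (finishes minute 70, plus 10-minute gap → minute 80); press setup (finishes minute 46); plate making (finishes minute 30). The controlling bound is minute 80, so the print run finishes at 80 + 13 = minute 93.
After the print run (finishes minute 93, plus 20-minute gap → minute 113), drying can start at minute 113 and finishes at minute 153.

153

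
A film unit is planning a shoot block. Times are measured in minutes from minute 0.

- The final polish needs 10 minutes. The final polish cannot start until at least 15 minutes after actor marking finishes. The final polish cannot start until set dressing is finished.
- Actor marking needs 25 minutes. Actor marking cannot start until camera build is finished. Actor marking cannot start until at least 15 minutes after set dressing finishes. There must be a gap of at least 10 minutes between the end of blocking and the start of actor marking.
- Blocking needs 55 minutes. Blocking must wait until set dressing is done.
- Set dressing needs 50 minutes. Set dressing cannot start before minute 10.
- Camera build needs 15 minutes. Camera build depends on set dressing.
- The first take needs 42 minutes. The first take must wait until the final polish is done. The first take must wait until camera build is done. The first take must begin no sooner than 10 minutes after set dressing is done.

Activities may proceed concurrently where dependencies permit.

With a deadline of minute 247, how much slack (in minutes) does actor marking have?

30

After its own release at minute 10, set dressing can start at minute 10 and finishes at minute 60.
Blocking waits on set dressing (finishes minute 60), so it starts at minute 60 and finishes at 60 + 55 = minute 115.
Camera build waits on set dressing (finishes minute 60), so it starts at minute 60 and finishes at 60 + 15 = minute 75.
Actor marking cannot start until camera build (finishes minute 75); set dressing (finishes minute 60, plus 15-minute gap → minute 75); blocking (finishes minute 115, plus 10-minute gap → minute 125). The controlling bound is minute 125, so actor marking finishes at 125 + 25 = minute 150.

Working backward from the deadline:
Nothing follows the first take; the deadline of minute 247 is its only limit. It must start by 247 − 42 = minute 205.
The final polish feeds into the first take (must start by minute 205); so the final polish must finish by minute 205 and therefore start by minute 195.
Since the final polish (must start by minute 195, minus 15-minute gap → minute 180) depends on it, actor marking must finish by minute 180. Backing off its 25-minute duration gives a latest start of minute 155.
So actor marking can start as early as minute 125 and as late as minute 155, giving 155 − 125 = 30 minutes of slack.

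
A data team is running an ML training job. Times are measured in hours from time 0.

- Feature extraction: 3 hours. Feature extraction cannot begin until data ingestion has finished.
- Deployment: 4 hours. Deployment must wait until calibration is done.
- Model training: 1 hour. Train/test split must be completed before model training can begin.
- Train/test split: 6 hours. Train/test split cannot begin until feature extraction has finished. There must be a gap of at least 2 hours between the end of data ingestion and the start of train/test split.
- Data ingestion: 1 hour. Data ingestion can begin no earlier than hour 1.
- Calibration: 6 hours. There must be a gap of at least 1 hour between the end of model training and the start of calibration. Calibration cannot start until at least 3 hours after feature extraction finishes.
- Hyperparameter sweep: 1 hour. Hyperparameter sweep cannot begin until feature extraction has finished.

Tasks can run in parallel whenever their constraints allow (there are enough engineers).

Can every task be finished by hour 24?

Data ingestion waits on its own release at hour 1, so it starts at hour 1 and finishes at 1 + 1 = hour 2.
Feature extraction cannot begin until data ingestion (finishes hour 2). It runs from hour 2 to 2 + 3 = hour 5.
After feature extraction (finishes hour 5), hyperparameter sweep can start at hour 5 and finishes at hour 6.
Train/test split cannot start until feature extraction (finishes hour 5); data ingestion (finishes hour 2, plus 2-hour gap → hour 4). The controlling bound is hour 5, so train/test split finishes at 5 + 6 = hour 11.
After train/test split (finishes hour 11), model training can start at hour 11 and finishes at hour 12.
Calibration needs all of model training (finishes hour 12, plus 1-hour gap → hour 13); feature extraction (finishes hour 5, plus 3-hour gap → hour 8). That puts its earliest start at hour 13; it finishes at 13 + 6 = hour 19.
Deployment waits on calibration (finishes hour 19), so it starts at hour 19 and finishes at 19 + 4 = hour 23.
Every task is finished by hour 23, which is no later than the deadline of 24, so the schedule is feasible.

Yes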